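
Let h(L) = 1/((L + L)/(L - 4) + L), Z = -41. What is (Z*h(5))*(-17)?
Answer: 697/15 ≈ 46.467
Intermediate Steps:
h(L) = 1/(L + 2*L/(-4 + L)) (h(L) = 1/((2*L)/(-4 + L) + L) = 1/(2*L/(-4 + L) + L) = 1/(L + 2*L/(-4 + L)))
(Z*h(5))*(-17) = -41*(-4 + 5)/(5*(-2 + 5))*(-17) = -41/(5*3)*(-17) = -41*1/15*(-17) = -41/15*(-17) = 697/15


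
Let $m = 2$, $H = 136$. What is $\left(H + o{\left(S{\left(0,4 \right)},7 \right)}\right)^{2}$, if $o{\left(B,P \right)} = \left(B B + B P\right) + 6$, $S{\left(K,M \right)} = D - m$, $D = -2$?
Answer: $16900$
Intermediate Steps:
$S{\left(K,M \right)} = -4$ ($S{\left(K,M \right)} = -2 - 2 = -4$)
$o{\left(B,P \right)} = 6 + B^{2} + B P$ ($o{\left(B,P \right)} = \left(B^{2} + B P\right) + 6 = 6 + B^{2} + B P$)
$\left(H + o{\left(S{\left(0,4 \right)},7 \right)}\right)^{2} = \left(136 + \left(6 + \left(-4\right)^{2} - 28\right)\right)^{2} = \left(136 + \left(6 + 16 - 28\right)\right)^{2} = \left(136 - 6\right)^{2} = 130^{2} = 16900$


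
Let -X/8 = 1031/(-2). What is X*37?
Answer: 152588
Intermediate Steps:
X = 4124 (X = -8248/(-2) = -8248*(-1)/2 = -8*(-1031/2) = 4124)
X*37 = 4124*37 = 152588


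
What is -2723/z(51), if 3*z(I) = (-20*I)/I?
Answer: 8169/20 ≈ 408.45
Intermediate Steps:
z(I) = -20/3 (z(I) = ((-20*I)/I)/3 = (⅓)*(-20) = -20/3)
-2723/z(51) = -2723/(-20/3) = -2723*(-3/20) = 8169/20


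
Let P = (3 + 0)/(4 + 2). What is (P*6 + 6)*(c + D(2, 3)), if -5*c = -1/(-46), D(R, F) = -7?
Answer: -14499/230 ≈ -63.039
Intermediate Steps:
P = ½ (P = 3/6 = 3*(⅙) = ½ ≈ 0.50000)
c = -1/230 (c = -(-1)/(5*(-46)) = -(-1)*(-1)/(5*46) = -⅕*1/46 = -1/230 ≈ -0.0043478)
(P*6 + 6)*(c + D(2, 3)) = ((½)*6 + 6)*(-1/230 - 7) = (3 + 6)*(-1611/230) = 9*(-1611/230) = -14499/230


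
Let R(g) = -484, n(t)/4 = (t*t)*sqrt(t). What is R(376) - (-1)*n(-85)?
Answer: -484 + 28900*I*sqrt(85) ≈ -484.0 + 2.6645e+5*I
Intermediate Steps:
n(t) = 4*t**(5/2) (n(t) = 4*((t*t)*sqrt(t)) = 4*(t**2*sqrt(t)) = 4*t**(5/2))
R(376) - (-1)*n(-85) = -484 - (-1)*4*(-85)**(5/2) = -484 - (-1)*4*(7225*I*sqrt(85)) = -484 - (-1)*28900*I*sqrt(85) = -484 - (-28900)*I*sqrt(85) = -484 + 28900*I*sqrt(85)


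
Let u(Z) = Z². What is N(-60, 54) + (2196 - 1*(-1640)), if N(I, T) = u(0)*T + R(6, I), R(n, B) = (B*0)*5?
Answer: 3836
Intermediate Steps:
R(n, B) = 0 (R(n, B) = 0*5 = 0)
N(I, T) = 0 (N(I, T) = 0²*T + 0 = 0*T + 0 = 0 + 0 = 0)
N(-60, 54) + (2196 - 1*(-1640)) = 0 + (2196 - 1*(-1640)) = 0 + (2196 + 1640) = 0 + 3836 = 3836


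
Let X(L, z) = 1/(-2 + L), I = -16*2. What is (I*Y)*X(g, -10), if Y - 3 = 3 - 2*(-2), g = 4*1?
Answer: -160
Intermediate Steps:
I = -32
g = 4
Y = 10 (Y = 3 + (3 - 2*(-2)) = 3 + (3 + 4) = 3 + 7 = 10)
(I*Y)*X(g, -10) = (-32*10)/(-2 + 4) = -320/2 = -320*½ = -160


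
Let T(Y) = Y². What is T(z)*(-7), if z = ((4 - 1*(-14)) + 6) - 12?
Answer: -1008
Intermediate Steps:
z = 12 (z = ((4 + 14) + 6) - 12 = (18 + 6) - 12 = 24 - 12 = 12)
T(z)*(-7) = 12²*(-7) = 144*(-7) = -1008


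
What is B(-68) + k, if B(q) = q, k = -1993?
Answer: -2061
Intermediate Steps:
B(-68) + k = -68 - 1993 = -2061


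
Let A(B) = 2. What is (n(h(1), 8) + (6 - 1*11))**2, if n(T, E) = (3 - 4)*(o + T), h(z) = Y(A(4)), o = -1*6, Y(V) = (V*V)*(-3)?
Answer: 169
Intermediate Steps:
Y(V) = -3*V**2 (Y(V) = V**2*(-3) = -3*V**2)
o = -6
h(z) = -12 (h(z) = -3*2**2 = -3*4 = -12)
n(T, E) = 6 - T (n(T, E) = (3 - 4)*(-6 + T) = -(-6 + T) = 6 - T)
(n(h(1), 8) + (6 - 1*11))**2 = ((6 - 1*(-12)) + (6 - 1*11))**2 = ((6 + 12) + (6 - 11))**2 = (18 - 5)**2 = 13**2 = 169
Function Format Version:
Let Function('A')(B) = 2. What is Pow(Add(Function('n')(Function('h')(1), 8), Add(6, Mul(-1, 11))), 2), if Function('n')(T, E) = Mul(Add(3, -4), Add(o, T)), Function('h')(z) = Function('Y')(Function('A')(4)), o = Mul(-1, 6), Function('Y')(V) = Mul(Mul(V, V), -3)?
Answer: 169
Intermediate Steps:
Function('Y')(V) = Mul(-3, Pow(V, 2)) (Function('Y')(V) = Mul(Pow(V, 2), -3) = Mul(-3, Pow(V, 2)))
o = -6
Function('h')(z) = -12 (Function('h')(z) = Mul(-3, Pow(2, 2)) = Mul(-3, 4) = -12)
Function('n')(T, E) = Add(6, Mul(-1, T)) (Function('n')(T, E) = Mul(Add(3, -4), Add(-6, T)) = Mul(-1, Add(-6, T)) = Add(6, Mul(-1, T)))
Pow(Add(Function('n')(Function('h')(1), 8), Add(6, Mul(-1, 11))), 2) = Pow(Add(Add(6, Mul(-1, -12)), Add(6, Mul(-1, 11))), 2) = Pow(Add(Add(6, 12), Add(6, -11)), 2) = Pow(Add(18, -5), 2) = Pow(13, 2) = 169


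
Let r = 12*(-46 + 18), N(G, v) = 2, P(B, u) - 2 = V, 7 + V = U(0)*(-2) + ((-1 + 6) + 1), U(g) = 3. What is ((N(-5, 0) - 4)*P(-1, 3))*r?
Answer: -3360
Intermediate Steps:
V = -7 (V = -7 + (3*(-2) + ((-1 + 6) + 1)) = -7 + (-6 + (5 + 1)) = -7 + (-6 + 6) = -7 + 0 = -7)
P(B, u) = -5 (P(B, u) = 2 - 7 = -5)
r = -336 (r = 12*(-28) = -336)
((N(-5, 0) - 4)*P(-1, 3))*r = ((2 - 4)*(-5))*(-336) = -2*(-5)*(-336) = 10*(-336) = -3360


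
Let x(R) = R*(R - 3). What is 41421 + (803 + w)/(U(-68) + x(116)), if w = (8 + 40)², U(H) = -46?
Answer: 541044209/13062 ≈ 41421.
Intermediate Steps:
x(R) = R*(-3 + R)
w = 2304 (w = 48² = 2304)
41421 + (803 + w)/(U(-68) + x(116)) = 41421 + (803 + 2304)/(-46 + 116*(-3 + 116)) = 41421 + 3107/(-46 + 116*113) = 41421 + 3107/(-46 + 13108) = 41421 + 3107/13062 = 541044209/13062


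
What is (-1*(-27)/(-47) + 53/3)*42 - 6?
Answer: 33458/47 ≈ 711.87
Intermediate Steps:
(-1*(-27)/(-47) + 53/3)*42 - 6 = (27*(-1/47) + 53*(1/3))*42 - 6 = (-27/47 + 53/3)*42 - 6 = (2410/141)*42 - 6 = 33740/47 - 6 = 33458/47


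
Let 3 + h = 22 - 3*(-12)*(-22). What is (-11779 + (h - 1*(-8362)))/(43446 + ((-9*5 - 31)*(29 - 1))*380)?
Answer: 2095/382597 ≈ 0.0054757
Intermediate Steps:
h = -773 (h = -3 + (22 - 3*(-12)*(-22)) = -3 + (22 + 36*(-22)) = -3 + (22 - 792) = -3 - 770 = -773)
(-11779 + (h - 1*(-8362)))/(43446 + ((-9*5 - 31)*(29 - 1))*380) = (-11779 + (-773 - 1*(-8362)))/(43446 + ((-9*5 - 31)*(29 - 1))*380) = (-11779 + (-773 + 8362))/(43446 + ((-45 - 31)*28)*380) = (-11779 + 7589)/(43446 - 76*28*380) = -4190/(43446 - 2128*380) = -4190/(43446 - 808640) = -4190/(-765194) = -4190*(-1/765194) = 2095/382597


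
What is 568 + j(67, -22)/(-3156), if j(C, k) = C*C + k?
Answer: 596047/1052 ≈ 566.58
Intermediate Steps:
j(C, k) = k + C**2 (j(C, k) = C**2 + k = k + C**2)
568 + j(67, -22)/(-3156) = 568 + (-22 + 67**2)/(-3156) = 568 + (-22 + 4489)*(-1/3156) = 568 + 4467*(-1/3156) = 568 - 1489/1052 = 596047/1052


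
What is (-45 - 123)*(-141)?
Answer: 23688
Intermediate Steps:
(-45 - 123)*(-141) = -168*(-141) = 23688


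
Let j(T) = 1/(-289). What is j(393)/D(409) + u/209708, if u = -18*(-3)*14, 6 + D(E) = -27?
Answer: 1854920/499996299 ≈ 0.0037099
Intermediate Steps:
j(T) = -1/289
D(E) = -33 (D(E) = -6 - 27 = -33)
u = 756 (u = 54*14 = 756)
j(393)/D(409) + u/209708 = -1/289/(-33) + 756/209708 = -1/289*(-1/33) + 756*(1/209708) = 1/9537 + 189/52427 = 1854920/499996299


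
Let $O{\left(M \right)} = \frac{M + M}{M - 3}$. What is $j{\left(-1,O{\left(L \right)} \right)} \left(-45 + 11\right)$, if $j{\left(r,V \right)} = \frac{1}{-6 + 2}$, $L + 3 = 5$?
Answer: $\frac{17}{2} \approx 8.5$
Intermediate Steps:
$L = 2$ ($L = -3 + 5 = 2$)
$O{\left(M \right)} = \frac{2 M}{-3 + M}$
$j{\left(r,V \right)} = - \frac{1}{4}$ ($j{\left(r,V \right)} = \frac{1}{-4} = - \frac{1}{4}$)
$j{\left(-1,O{\left(L \right)} \right)} \left(-45 + 11\right) = - \frac{-45 + 11}{4} = \left(- \frac{1}{4}\right) \left(-34\right) = \frac{17}{2}$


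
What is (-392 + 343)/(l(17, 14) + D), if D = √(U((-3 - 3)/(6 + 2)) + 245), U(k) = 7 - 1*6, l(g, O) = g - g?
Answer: -49*√246/246 ≈ -3.1241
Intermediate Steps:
l(g, O) = 0
U(k) = 1 (U(k) = 7 - 6 = 1)
D = √246 (D = √(1 + 245) = √246 ≈ 15.684)
(-392 + 343)/(l(17, 14) + D) = (-392 + 343)/(0 + √246) = -49*√246/246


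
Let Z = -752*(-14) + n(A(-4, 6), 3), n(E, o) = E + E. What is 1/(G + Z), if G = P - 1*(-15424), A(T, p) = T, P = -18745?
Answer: 1/7199 ≈ 0.00013891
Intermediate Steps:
n(E, o) = 2*E
G = -3321 (G = -18745 - 1*(-15424) = -18745 + 15424 = -3321)
Z = 10520 (Z = -752*(-14) + 2*(-4) = -94*(-112) - 8 = 10528 - 8 = 10520)
1/(G + Z) = 1/(-3321 + 10520) = 1/7199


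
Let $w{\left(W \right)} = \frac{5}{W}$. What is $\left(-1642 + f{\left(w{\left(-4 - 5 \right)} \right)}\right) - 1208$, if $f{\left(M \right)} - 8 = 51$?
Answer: $-2791$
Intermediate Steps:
$f{\left(M \right)} = 59$ ($f{\left(M \right)} = 8 + 51 = 59$)
$\left(-1642 + f{\left(w{\left(-4 - 5 \right)} \right)}\right) - 1208 = \left(-1642 + 59\right) - 1208 = -1583 - 1208 = -2791$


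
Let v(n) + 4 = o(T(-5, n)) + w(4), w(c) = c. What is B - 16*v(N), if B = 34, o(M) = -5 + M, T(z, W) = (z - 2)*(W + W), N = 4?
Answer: 1010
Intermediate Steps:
T(z, W) = 2*W*(-2 + z) (T(z, W) = (-2 + z)*(2*W) = 2*W*(-2 + z))
v(n) = -5 - 14*n (v(n) = -4 + ((-5 + 2*n*(-2 - 5)) + 4) = -4 + ((-5 + 2*n*(-7)) + 4) = -4 + ((-5 - 14*n) + 4) = -4 + (-1 - 14*n) = -5 - 14*n)
B - 16*v(N) = 34 - 16*(-5 - 14*4) = 34 - 16*(-5 - 56) = 34 - 16*(-61) = 34 + 976 = 1010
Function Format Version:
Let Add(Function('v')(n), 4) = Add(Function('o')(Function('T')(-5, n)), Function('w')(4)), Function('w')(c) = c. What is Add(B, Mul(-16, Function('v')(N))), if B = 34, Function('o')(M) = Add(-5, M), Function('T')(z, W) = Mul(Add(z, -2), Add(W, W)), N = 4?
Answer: 1010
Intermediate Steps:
Function('T')(z, W) = Mul(2, W, Add(-2, z)) (Function('T')(z, W) = Mul(Add(-2, z), Mul(2, W)) = Mul(2, W, Add(-2, z)))
Function('v')(n) = Add(-5, Mul(-14, n)) (Function('v')(n) = Add(-4, Add(Add(-5, Mul(2, n, Add(-2, -5))), 4)) = Add(-4, Add(Add(-5, Mul(2, n, -7)), 4)) = Add(-4, Add(Add(-5, Mul(-14, n)), 4)) = Add(-4, Add(-1, Mul(-14, n))) = Add(-5, Mul(-14, n)))
Add(B, Mul(-16, Function('v')(N))) = Add(34, Mul(-16, Add(-5, Mul(-14, 4)))) = Add(34, Mul(-16, Add(-5, -56))) = Add(34, Mul(-16, -61)) = Add(34, 976) = 1010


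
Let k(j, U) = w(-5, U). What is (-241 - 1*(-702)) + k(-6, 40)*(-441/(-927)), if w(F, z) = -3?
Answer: 47336/103 ≈ 459.57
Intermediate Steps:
k(j, U) = -3
(-241 - 1*(-702)) + k(-6, 40)*(-441/(-927)) = (-241 - 1*(-702)) - (-1323)/(-927) = (-241 + 702) - (-1323)*(-1)/927 = 461 - 3*49/103 = 461 - 147/103 = 47336/103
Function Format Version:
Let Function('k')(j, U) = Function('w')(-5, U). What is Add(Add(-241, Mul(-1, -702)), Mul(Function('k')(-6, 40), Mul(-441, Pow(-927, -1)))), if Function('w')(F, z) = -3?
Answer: Rational(47336, 103) ≈ 459.57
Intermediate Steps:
Function('k')(j, U) = -3
Add(Add(-241, Mul(-1, -702)), Mul(Function('k')(-6, 40), Mul(-441, Pow(-927, -1)))) = Add(Add(-241, Mul(-1, -702)), Mul(-3, Mul(-441, Pow(-927, -1)))) = Add(Add(-241, 702), Mul(-3, Mul(-441, Rational(-1, 927)))) = Add(461, Mul(-3, Rational(49, 103))) = Add(461, Rational(-147, 103)) = Rational(47336, 103)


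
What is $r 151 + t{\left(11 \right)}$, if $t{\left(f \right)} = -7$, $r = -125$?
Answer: $-18882$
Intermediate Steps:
$r 151 + t{\left(11 \right)} = \left(-125\right) 151 - 7 = -18875 - 7 = -18882$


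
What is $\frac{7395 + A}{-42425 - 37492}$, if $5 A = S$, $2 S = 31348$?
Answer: $- \frac{3097}{23505} \approx -0.13176$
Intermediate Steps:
$S = 15674$ ($S = \frac{1}{2} \cdot 31348 = 15674$)
$A = \frac{15674}{5}$ ($A = \frac{1}{5} \cdot 15674 = \frac{15674}{5} \approx 3134.8$)
$\frac{7395 + A}{-42425 - 37492} = \frac{7395 + \frac{15674}{5}}{-42425 - 37492} = \frac{52649}{5 \left(-79917\right)} = \frac{52649}{5} \left(- \frac{1}{79917}\right) = - \frac{3097}{23505}$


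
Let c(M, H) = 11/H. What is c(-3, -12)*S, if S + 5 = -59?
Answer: 176/3 ≈ 58.667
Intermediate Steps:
S = -64 (S = -5 - 59 = -64)
c(-3, -12)*S = (11/(-12))*(-64) = (11*(-1/12))*(-64) = -11/12*(-64) = 176/3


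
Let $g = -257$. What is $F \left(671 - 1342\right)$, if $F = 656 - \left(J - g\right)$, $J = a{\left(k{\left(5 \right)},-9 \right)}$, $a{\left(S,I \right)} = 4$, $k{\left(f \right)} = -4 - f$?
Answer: $-265045$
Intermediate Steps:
$J = 4$
$F = 395$ ($F = 656 - 261 = 395$)
$F \left(671 - 1342\right) = 395 \left(671 - 1342\right) = 395 \left(-671\right) = -265045$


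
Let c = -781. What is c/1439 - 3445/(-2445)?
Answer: 609562/703671 ≈ 0.86626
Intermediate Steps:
c/1439 - 3445/(-2445) = -781/1439 - 3445/(-2445) = -781*1/1439 - 3445*(-1/2445) = -781/1439 + 689/489 = 609562/703671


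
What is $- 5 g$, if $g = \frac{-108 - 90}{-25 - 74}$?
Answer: $-10$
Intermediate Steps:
$g = 2$ ($g = - \frac{198}{-99} = \left(-198\right) \left(- \frac{1}{99}\right) = 2$)
$- 5 g = \left(-5\right) 2 = -10$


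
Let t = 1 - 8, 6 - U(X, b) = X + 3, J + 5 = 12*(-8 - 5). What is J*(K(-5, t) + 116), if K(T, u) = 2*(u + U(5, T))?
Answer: -15778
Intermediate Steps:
J = -161 (J = -5 + 12*(-8 - 5) = -5 + 12*(-13) = -5 - 156 = -161)
U(X, b) = 3 - X (U(X, b) = 6 - (X + 3) = 6 - (3 + X) = 6 + (-3 - X) = 3 - X)
t = -7
K(T, u) = -4 + 2*u (K(T, u) = 2*(u + (3 - 1*5)) = 2*(u + (3 - 5)) = 2*(u - 2) = 2*(-2 + u) = -4 + 2*u)
J*(K(-5, t) + 116) = -161*((-4 + 2*(-7)) + 116) = -161*((-4 - 14) + 116) = -161*(-18 + 116) = -161*98 = -15778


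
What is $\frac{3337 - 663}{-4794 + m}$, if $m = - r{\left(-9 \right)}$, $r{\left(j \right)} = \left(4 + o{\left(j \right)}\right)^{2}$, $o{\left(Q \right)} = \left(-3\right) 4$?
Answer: $- \frac{191}{347} \approx -0.55043$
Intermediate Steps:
$o{\left(Q \right)} = -12$
$r{\left(j \right)} = 64$ ($r{\left(j \right)} = \left(4 - 12\right)^{2} = \left(-8\right)^{2} = 64$)
$m = -64$ ($m = \left(-1\right) 64 = -64$)
$\frac{3337 - 663}{-4794 + m} = \frac{3337 - 663}{-4794 - 64} = \frac{2674}{-4858} = 2674 \left(- \frac{1}{4858}\right) = - \frac{191}{347}$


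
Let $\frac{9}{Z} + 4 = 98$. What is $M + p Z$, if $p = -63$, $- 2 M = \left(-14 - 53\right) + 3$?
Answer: $\frac{2441}{94} \approx 25.968$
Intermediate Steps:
$Z = \frac{9}{94}$ ($Z = \frac{9}{-4 + 98} = \frac{9}{94} \approx 0.095745$)
$M = 32$ ($M = - \frac{\left(-14 - 53\right) + 3}{2} = - \frac{-67 + 3}{2} = \left(- \frac{1}{2}\right) \left(-64\right) = 32$)
$M + p Z = 32 - \frac{567}{94} = \frac{2441}{94}$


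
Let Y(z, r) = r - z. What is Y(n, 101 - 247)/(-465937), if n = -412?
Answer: -14/24523 ≈ -0.00057089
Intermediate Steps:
Y(n, 101 - 247)/(-465937) = ((101 - 247) - 1*(-412))/(-465937) = (-146 + 412)*(-1/465937) = 266*(-1/465937) = -14/24523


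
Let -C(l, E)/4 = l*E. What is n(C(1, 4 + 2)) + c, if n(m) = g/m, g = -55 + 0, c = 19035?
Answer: 456895/24 ≈ 19037.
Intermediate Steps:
g = -55
C(l, E) = -4*E*l (C(l, E) = -4*l*E = -4*E*l)
n(m) = -55/m
n(C(1, 4 + 2)) + c = -55*(-1/(4*(4 + 2))) + 19035 = -55/((-4*6*1)) + 19035 = -55/(-24) + 19035 = -55*(-1/24) + 19035 = 55/24 + 19035 = 456895/24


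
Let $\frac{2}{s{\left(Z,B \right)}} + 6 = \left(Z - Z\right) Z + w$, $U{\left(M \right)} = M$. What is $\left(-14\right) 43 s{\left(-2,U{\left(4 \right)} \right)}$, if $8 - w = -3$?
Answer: $- \frac{1204}{5} \approx -240.8$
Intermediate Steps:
$w = 11$ ($w = 8 - -3 = 8 + 3 = 11$)
$s{\left(Z,B \right)} = \frac{2}{5}$ ($s{\left(Z,B \right)} = \frac{2}{-6 + \left(\left(Z - Z\right) Z + 11\right)} = \frac{2}{-6 + \left(0 Z + 11\right)} = \frac{2}{-6 + \left(0 + 11\right)} = \frac{2}{-6 + 11} = \frac{2}{5}$)
$\left(-14\right) 43 s{\left(-2,U{\left(4 \right)} \right)} = \left(-14\right) 43 \cdot \frac{2}{5} = \left(-602\right) \frac{2}{5} = - \frac{1204}{5}$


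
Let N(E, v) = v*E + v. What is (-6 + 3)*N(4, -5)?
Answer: 75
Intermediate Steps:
N(E, v) = v + E*v (N(E, v) = E*v + v = v + E*v)
(-6 + 3)*N(4, -5) = (-6 + 3)*(-5*(1 + 4)) = -(-15)*5 = -3*(-25) = 75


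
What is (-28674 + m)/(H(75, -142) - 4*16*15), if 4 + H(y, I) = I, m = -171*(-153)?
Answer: 2511/1106 ≈ 2.2703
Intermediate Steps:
m = 26163
H(y, I) = -4 + I
(-28674 + m)/(H(75, -142) - 4*16*15) = (-28674 + 26163)/((-4 - 142) - 4*16*15) = -2511/(-146 - 64*15) = -2511/(-146 - 960) = -2511/(-1106) = -2511*(-1/1106) = 2511/1106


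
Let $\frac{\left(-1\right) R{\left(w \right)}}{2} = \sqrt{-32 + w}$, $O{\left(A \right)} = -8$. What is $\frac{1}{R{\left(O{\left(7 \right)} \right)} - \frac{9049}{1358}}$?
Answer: $- \frac{12288542}{376950641} + \frac{7376656 i \sqrt{10}}{376950641} \approx -0.0326 + 0.061884 i$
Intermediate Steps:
$R{\left(w \right)} = - 2 \sqrt{-32 + w}$
$\frac{1}{R{\left(O{\left(7 \right)} \right)} - \frac{9049}{1358}} = \frac{1}{- 2 \sqrt{-32 - 8} - \frac{9049}{1358}} = \frac{1}{- 2 \sqrt{-40} - \frac{9049}{1358}} = \frac{1}{- 2 \cdot 2 i \sqrt{10} - \frac{9049}{1358}} = \frac{1}{- 4 i \sqrt{10} - \frac{9049}{1358}} = \frac{1}{- \frac{9049}{1358} - 4 i \sqrt{10}}$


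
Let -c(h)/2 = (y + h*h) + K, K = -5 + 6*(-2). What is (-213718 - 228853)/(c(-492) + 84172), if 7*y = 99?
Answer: 3097997/2799652 ≈ 1.1066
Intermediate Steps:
y = 99/7 (y = (1/7)*99 = 99/7 ≈ 14.143)
K = -17 (K = -5 - 12 = -17)
c(h) = 40/7 - 2*h**2 (c(h) = -2*((99/7 + h*h) - 17) = -2*((99/7 + h**2) - 17) = -2*(-20/7 + h**2) = 40/7 - 2*h**2)
(-213718 - 228853)/(c(-492) + 84172) = (-213718 - 228853)/((40/7 - 2*(-492)**2) + 84172) = -442571/((40/7 - 2*242064) + 84172) = -442571/((40/7 - 484128) + 84172) = -442571/(-3388856/7 + 84172) = -442571/(-2799652/7) = -442571*(-7/2799652) = 3097997/2799652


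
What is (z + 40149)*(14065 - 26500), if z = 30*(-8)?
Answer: -496268415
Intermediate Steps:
z = -240
(z + 40149)*(14065 - 26500) = (-240 + 40149)*(14065 - 26500) = 39909*(-12435) = -496268415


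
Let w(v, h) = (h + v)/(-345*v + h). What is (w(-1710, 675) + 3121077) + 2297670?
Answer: 71121054352/13125 ≈ 5.4187e+6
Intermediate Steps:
w(v, h) = (h + v)/(h - 345*v)
(w(-1710, 675) + 3121077) + 2297670 = ((675 - 1710)/(675 - 345*(-1710)) + 3121077) + 2297670 = (-1035/(675 + 589950) + 3121077) + 2297670 = (-1035/590625 + 3121077) + 2297670 = ((1/590625)*(-1035) + 3121077) + 2297670 = (-23/13125 + 3121077) + 2297670 = 40964135602/13125 + 2297670 = 71121054352/13125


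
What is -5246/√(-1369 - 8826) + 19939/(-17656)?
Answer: -19939/17656 + 5246*I*√10195/10195 ≈ -1.1293 + 51.956*I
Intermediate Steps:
-5246/√(-1369 - 8826) + 19939/(-17656) = -5246*(-I*√10195/10195) + 19939*(-1/17656) = -5246*(-I*√10195/10195) - 19939/17656 = -(-5246)*I*√10195/10195 - 19939/17656 = 5246*I*√10195/10195 - 19939/17656 = -19939/17656 + 5246*I*√10195/10195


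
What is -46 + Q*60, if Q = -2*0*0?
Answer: -46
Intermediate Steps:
Q = 0 (Q = 0*0 = 0)
-46 + Q*60 = -46 + 0*60 = -46 + 0 = -46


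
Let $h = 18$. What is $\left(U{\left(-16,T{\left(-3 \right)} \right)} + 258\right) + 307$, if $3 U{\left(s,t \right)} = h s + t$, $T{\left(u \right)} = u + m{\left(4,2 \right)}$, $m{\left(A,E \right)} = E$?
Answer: $\frac{1406}{3} \approx 468.67$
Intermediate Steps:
$T{\left(u \right)} = 2 + u$ ($T{\left(u \right)} = u + 2 = 2 + u$)
$U{\left(s,t \right)} = 6 s + \frac{t}{3}$ ($U{\left(s,t \right)} = \frac{18 s + t}{3} = \frac{t + 18 s}{3} = 6 s + \frac{t}{3}$)
$\left(U{\left(-16,T{\left(-3 \right)} \right)} + 258\right) + 307 = \left(\left(6 \left(-16\right) + \frac{2 - 3}{3}\right) + 258\right) + 307 = \left(\left(-96 + \frac{1}{3} \left(-1\right)\right) + 258\right) + 307 = \left(\left(-96 - \frac{1}{3}\right) + 258\right) + 307 = \left(- \frac{289}{3} + 258\right) + 307 = \frac{485}{3} + 307 = \frac{1406}{3}$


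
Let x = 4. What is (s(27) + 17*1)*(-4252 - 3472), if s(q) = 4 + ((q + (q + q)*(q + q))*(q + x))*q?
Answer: -19026621888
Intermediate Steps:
s(q) = 4 + q*(4 + q)*(q + 4*q**2) (s(q) = 4 + ((q + (q + q)*(q + q))*(q + 4))*q = 4 + ((q + (2*q)*(2*q))*(4 + q))*q = 4 + ((q + 4*q**2)*(4 + q))*q = 4 + ((4 + q)*(q + 4*q**2))*q = 4 + q*(4 + q)*(q + 4*q**2))
(s(27) + 17*1)*(-4252 - 3472) = ((4 + 4*27**2 + 4*27**4 + 17*27**3) + 17*1)*(-4252 - 3472) = ((4 + 4*729 + 4*531441 + 17*19683) + 17)*(-7724) = ((4 + 2916 + 2125764 + 334611) + 17)*(-7724) = (2463295 + 17)*(-7724) = 2463312*(-7724) = -19026621888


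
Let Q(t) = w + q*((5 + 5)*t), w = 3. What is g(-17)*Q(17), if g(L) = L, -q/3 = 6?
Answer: 51969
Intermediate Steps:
q = -18 (q = -3*6 = -18)
Q(t) = 3 - 180*t (Q(t) = 3 - 18*(5 + 5)*t = 3 - 180*t)
g(-17)*Q(17) = -17*(3 - 180*17) = -17*(3 - 3060) = -17*(-3057) = 51969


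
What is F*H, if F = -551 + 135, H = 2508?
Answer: -1043328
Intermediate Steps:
F = -416
F*H = -416*2508 = -1043328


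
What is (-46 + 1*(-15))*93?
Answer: -5673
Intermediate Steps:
(-46 + 1*(-15))*93 = (-46 - 15)*93 = -61*93 = -5673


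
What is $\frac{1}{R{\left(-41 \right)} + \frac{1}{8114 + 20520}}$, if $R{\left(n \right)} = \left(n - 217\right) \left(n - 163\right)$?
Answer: $\frac{28634}{1507064689} \approx 1.9 \cdot 10^{-5}$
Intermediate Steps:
$R{\left(n \right)} = \left(-217 + n\right) \left(-163 + n\right)$
$\frac{1}{R{\left(-41 \right)} + \frac{1}{8114 + 20520}} = \frac{1}{\left(35371 + \left(-41\right)^{2} - -15580\right) + \frac{1}{8114 + 20520}} = \frac{1}{\left(35371 + 1681 + 15580\right) + \frac{1}{28634}} = \frac{1}{52632 + \frac{1}{28634}} = \frac{1}{\frac{1507064689}{28634}} = \frac{28634}{1507064689}$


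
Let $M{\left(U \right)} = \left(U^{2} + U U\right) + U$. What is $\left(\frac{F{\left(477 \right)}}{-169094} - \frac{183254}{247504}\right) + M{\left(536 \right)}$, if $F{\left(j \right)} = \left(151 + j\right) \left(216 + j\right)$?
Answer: $\frac{6017449268453359}{10462860344} \approx 5.7513 \cdot 10^{5}$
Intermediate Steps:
$M{\left(U \right)} = U + 2 U^{2}$ ($M{\left(U \right)} = \left(U^{2} + U^{2}\right) + U = 2 U^{2} + U = U + 2 U^{2}$)
$\left(\frac{F{\left(477 \right)}}{-169094} - \frac{183254}{247504}\right) + M{\left(536 \right)} = \left(\frac{32616 + 477^{2} + 367 \cdot 477}{-169094} - \frac{183254}{247504}\right) + 536 \left(1 + 2 \cdot 536\right) = \left(\left(32616 + 227529 + 175059\right) \left(- \frac{1}{169094}\right) - \frac{91627}{123752}\right) + 536 \left(1 + 1072\right) = \left(435204 \left(- \frac{1}{169094}\right) - \frac{91627}{123752}\right) + 536 \cdot 1073 = \left(- \frac{217602}{84547} - \frac{91627}{123752}\right) + 575128 = - \frac{34675470673}{10462860344} + 575128 = \frac{6017449268453359}{10462860344}$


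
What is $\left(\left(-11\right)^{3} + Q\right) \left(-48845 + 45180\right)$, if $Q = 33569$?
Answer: $-118152270$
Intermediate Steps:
$\left(\left(-11\right)^{3} + Q\right) \left(-48845 + 45180\right) = \left(\left(-11\right)^{3} + 33569\right) \left(-48845 + 45180\right) = \left(-1331 + 33569\right) \left(-3665\right) = 32238 \left(-3665\right) = -118152270$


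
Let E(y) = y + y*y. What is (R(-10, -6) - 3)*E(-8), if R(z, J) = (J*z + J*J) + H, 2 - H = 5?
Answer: 5040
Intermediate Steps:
H = -3 (H = 2 - 1*5 = 2 - 5 = -3)
R(z, J) = -3 + J² + J*z (R(z, J) = (J*z + J*J) - 3 = (J*z + J²) - 3 = (J² + J*z) - 3 = -3 + J² + J*z)
E(y) = y + y²
(R(-10, -6) - 3)*E(-8) = ((-3 + (-6)² - 6*(-10)) - 3)*(-8*(1 - 8)) = ((-3 + 36 + 60) - 3)*(-8*(-7)) = (93 - 3)*56 = 90*56 = 5040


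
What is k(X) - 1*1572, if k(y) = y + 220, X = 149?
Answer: -1203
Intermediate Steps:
k(y) = 220 + y
k(X) - 1*1572 = (220 + 149) - 1*1572 = 369 - 1572 = -1203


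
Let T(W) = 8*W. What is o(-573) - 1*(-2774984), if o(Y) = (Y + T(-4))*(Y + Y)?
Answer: 3468314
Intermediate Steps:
o(Y) = 2*Y*(-32 + Y) (o(Y) = (Y + 8*(-4))*(Y + Y) = (Y - 32)*(2*Y) = (-32 + Y)*(2*Y) = 2*Y*(-32 + Y))
o(-573) - 1*(-2774984) = 2*(-573)*(-32 - 573) - 1*(-2774984) = 2*(-573)*(-605) + 2774984 = 693330 + 2774984 = 3468314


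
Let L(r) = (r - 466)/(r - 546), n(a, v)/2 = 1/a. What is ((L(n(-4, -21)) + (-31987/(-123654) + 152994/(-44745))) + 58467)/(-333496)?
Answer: -117854254001533649/672267658308834480 ≈ -0.17531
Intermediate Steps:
n(a, v) = 2/a
L(r) = (-466 + r)/(-546 + r)
((L(n(-4, -21)) + (-31987/(-123654) + 152994/(-44745))) + 58467)/(-333496) = (((-466 + 2/(-4))/(-546 + 2/(-4)) + (-31987/(-123654) + 152994/(-44745))) + 58467)/(-333496) = (((-466 + 2*(-¼))/(-546 + 2*(-¼)) + (-31987*(-1/123654) + 152994*(-1/44745))) + 58467)*(-1/333496) = (((-466 - ½)/(-546 - ½) + (31987/123654 - 50998/14915)) + 58467)*(-1/333496) = ((-933/2/(-1093/2) - 5829020587/1844299410) + 58467)*(-1/333496) = ((-2/1093*(-933/2) - 5829020587/1844299410) + 58467)*(-1/333496) = ((933/1093 - 5829020587/1844299410) + 58467)*(-1/333496) = (-4650388152061/2015819255130 + 58467)*(-1/333496) = (117854254001533649/2015819255130)*(-1/333496) = -117854254001533649/672267658308834480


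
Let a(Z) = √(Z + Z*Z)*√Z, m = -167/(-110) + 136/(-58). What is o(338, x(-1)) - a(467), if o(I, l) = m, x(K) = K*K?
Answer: -2637/3190 - 2802*√13 ≈ -10104.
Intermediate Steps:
x(K) = K²
m = -2637/3190 (m = -167*(-1/110) + 136*(-1/58) = 167/110 - 68/29 = -2637/3190 ≈ -0.82665)
o(I, l) = -2637/3190
a(Z) = √Z*√(Z + Z²) (a(Z) = √(Z + Z²)*√Z = √Z*√(Z + Z²))
o(338, x(-1)) - a(467) = -2637/3190 - √467*√(467*(1 + 467)) = -2637/3190 - √467*√(467*468) = -2637/3190 - √467*√218556 = -2637/3190 - √467*6*√6071 = -2637/3190 - 2802*√13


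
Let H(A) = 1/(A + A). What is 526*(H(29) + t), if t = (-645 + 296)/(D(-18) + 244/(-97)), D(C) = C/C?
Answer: 516432323/4263 ≈ 1.2114e+5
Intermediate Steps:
D(C) = 1
t = 33853/147 (t = (-645 + 296)/(1 + 244/(-97)) = -349/(1 + 244*(-1/97)) = -349/(1 - 244/97) = -349/(-147/97) = -349*(-97/147) = 33853/147 ≈ 230.29)
H(A) = 1/(2*A)
526*(H(29) + t) = 526*((½)/29 + 33853/147) = 526*((½)*(1/29) + 33853/147) = 526*(1/58 + 33853/147) = 526*(1963621/8526) = 516432323/4263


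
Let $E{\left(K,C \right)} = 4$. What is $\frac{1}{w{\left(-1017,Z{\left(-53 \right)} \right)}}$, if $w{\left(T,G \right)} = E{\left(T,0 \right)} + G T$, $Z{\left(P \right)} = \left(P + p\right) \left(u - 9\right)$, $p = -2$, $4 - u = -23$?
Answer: $\frac{1}{1006834} \approx 9.9321 \cdot 10^{-7}$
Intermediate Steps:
$u = 27$ ($u = 4 - -23 = 4 + 23 = 27$)
$Z{\left(P \right)} = -36 + 18 P$ ($Z{\left(P \right)} = \left(P - 2\right) \left(27 - 9\right) = \left(-2 + P\right) 18 = -36 + 18 P$)
$w{\left(T,G \right)} = 4 + G T$
$\frac{1}{w{\left(-1017,Z{\left(-53 \right)} \right)}} = \frac{1}{4 + \left(-36 + 18 \left(-53\right)\right) \left(-1017\right)} = \frac{1}{4 + \left(-36 - 954\right) \left(-1017\right)} = \frac{1}{4 - -1006830} = \frac{1}{4 + 1006830} = \frac{1}{1006834}$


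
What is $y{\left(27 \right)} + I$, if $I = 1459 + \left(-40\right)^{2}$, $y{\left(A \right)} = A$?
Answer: $3086$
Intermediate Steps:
$I = 3059$ ($I = 1459 + 1600 = 3059$)
$y{\left(27 \right)} + I = 27 + 3059 = 3086$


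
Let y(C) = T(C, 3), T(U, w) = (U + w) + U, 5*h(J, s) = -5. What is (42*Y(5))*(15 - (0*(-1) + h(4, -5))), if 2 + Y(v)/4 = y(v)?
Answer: 29568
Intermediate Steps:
h(J, s) = -1 (h(J, s) = (⅕)*(-5) = -1)
T(U, w) = w + 2*U
y(C) = 3 + 2*C
Y(v) = 4 + 8*v (Y(v) = -8 + 4*(3 + 2*v) = -8 + (12 + 8*v) = 4 + 8*v)
(42*Y(5))*(15 - (0*(-1) + h(4, -5))) = (42*(4 + 8*5))*(15 - (0*(-1) - 1)) = (42*(4 + 40))*(15 - (0 - 1)) = (42*44)*(15 - 1*(-1)) = 1848*(15 + 1) = 1848*16 = 29568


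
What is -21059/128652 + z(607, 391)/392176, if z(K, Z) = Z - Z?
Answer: -21059/128652 ≈ -0.16369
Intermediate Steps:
z(K, Z) = 0
-21059/128652 + z(607, 391)/392176 = -21059/128652 + 0/392176 = -21059*1/128652 + 0*(1/392176) = -21059/128652 + 0 = -21059/128652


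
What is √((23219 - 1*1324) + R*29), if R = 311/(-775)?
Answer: 29*√625146/155 ≈ 147.93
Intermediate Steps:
R = -311/775 (R = 311*(-1/775) = -311/775 ≈ -0.40129)
√((23219 - 1*1324) + R*29) = √((23219 - 1*1324) - 311/775*29) = √((23219 - 1324) - 9019/775) = √(21895 - 9019/775) = √(16959606/775) = 29*√625146/155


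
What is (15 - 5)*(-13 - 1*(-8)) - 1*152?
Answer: -202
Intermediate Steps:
(15 - 5)*(-13 - 1*(-8)) - 1*152 = 10*(-13 + 8) - 152 = 10*(-5) - 152 = -50 - 152 = -202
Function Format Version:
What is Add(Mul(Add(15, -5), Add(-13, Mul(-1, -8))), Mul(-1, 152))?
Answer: -202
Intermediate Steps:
Add(Mul(Add(15, -5), Add(-13, Mul(-1, -8))), Mul(-1, 152)) = Add(Mul(10, Add(-13, 8)), -152) = Add(Mul(10, -5), -152) = Add(-50, -152) = -202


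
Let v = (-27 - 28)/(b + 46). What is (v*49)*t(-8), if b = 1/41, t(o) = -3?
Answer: 110495/629 ≈ 175.67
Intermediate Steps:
b = 1/41 ≈ 0.024390
v = -2255/1887 (v = (-27 - 28)/(1/41 + 46) = -55/1887/41 = -55*41/1887 = -2255/1887 ≈ -1.1950)
(v*49)*t(-8) = -2255/1887*49*(-3) = -110495/1887*(-3) = 110495/629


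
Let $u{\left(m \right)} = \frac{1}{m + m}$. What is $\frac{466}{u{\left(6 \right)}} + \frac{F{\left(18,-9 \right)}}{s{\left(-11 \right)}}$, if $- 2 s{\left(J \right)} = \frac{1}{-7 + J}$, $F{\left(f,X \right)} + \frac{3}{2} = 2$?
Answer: $5610$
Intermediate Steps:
$u{\left(m \right)} = \frac{1}{2 m}$
$F{\left(f,X \right)} = \frac{1}{2}$ ($F{\left(f,X \right)} = - \frac{3}{2} + 2 = \frac{1}{2}$)
$s{\left(J \right)} = - \frac{1}{2 \left(-7 + J\right)}$
$\frac{466}{u{\left(6 \right)}} + \frac{F{\left(18,-9 \right)}}{s{\left(-11 \right)}} = \frac{466}{\frac{1}{2} \cdot \frac{1}{6}} + \frac{1}{2 \left(- \frac{1}{-14 + 2 \left(-11\right)}\right)} = \frac{466}{\frac{1}{2} \cdot \frac{1}{6}} + \frac{1}{2 \left(- \frac{1}{-14 - 22}\right)} = 466 \frac{1}{\frac{1}{12}} + \frac{1}{2 \left(- \frac{1}{-36}\right)} = 466 \cdot 12 + \frac{1}{2 \left(\left(-1\right) \left(- \frac{1}{36}\right)\right)} = 5592 + \frac{\frac{1}{\frac{1}{36}}}{2} = 5592 + \frac{1}{2} \cdot 36 = 5592 + 18 = 5610$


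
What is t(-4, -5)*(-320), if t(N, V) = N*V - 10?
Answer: -3200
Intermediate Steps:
t(N, V) = -10 + N*V
t(-4, -5)*(-320) = (-10 - 4*(-5))*(-320) = (-10 + 20)*(-320) = 10*(-320) = -3200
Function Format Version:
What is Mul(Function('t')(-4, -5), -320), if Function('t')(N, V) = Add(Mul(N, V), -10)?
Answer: -3200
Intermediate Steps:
Function('t')(N, V) = Add(-10, Mul(N, V))
Mul(Function('t')(-4, -5), -320) = Mul(Add(-10, Mul(-4, -5)), -320) = Mul(Add(-10, 20), -320) = Mul(10, -320) = -3200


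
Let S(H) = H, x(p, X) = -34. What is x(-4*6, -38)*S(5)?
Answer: -170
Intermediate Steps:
x(-4*6, -38)*S(5) = -34*5 = -170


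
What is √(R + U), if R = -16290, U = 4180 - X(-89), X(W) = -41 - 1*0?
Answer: 9*I*√149 ≈ 109.86*I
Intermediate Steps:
X(W) = -41 (X(W) = -41 + 0 = -41)
U = 4221 (U = 4180 - 1*(-41) = 4180 + 41 = 4221)
√(R + U) = √(-16290 + 4221) = √(-12069) = 9*I*√149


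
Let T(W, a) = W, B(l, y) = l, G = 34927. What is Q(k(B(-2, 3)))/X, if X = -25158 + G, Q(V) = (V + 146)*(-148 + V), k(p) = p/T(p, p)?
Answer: -21609/9769 ≈ -2.2120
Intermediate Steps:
k(p) = 1 (k(p) = p/p = 1)
Q(V) = (-148 + V)*(146 + V) (Q(V) = (146 + V)*(-148 + V) = (-148 + V)*(146 + V))
X = 9769 (X = -25158 + 34927 = 9769)
Q(k(B(-2, 3)))/X = (-21608 + 1**2 - 2*1)/9769 = (-21608 + 1 - 2)*(1/9769) = -21609*1/9769 = -21609/9769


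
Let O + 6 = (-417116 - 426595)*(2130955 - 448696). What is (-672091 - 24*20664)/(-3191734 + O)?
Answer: 1168027/1419343614889 ≈ 8.2293e-7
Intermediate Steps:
O = -1419340423155 (O = -6 + (-417116 - 426595)*(2130955 - 448696) = -6 - 843711*1682259 = -6 - 1419340423149 = -1419340423155)
(-672091 - 24*20664)/(-3191734 + O) = (-672091 - 24*20664)/(-3191734 - 1419340423155) = (-672091 - 495936)/(-1419343614889) = -1168027*(-1/1419343614889) = 1168027/1419343614889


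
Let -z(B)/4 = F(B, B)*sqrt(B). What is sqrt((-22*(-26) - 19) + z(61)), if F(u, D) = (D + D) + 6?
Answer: sqrt(553 - 512*sqrt(61)) ≈ 58.701*I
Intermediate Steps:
F(u, D) = 6 + 2*D (F(u, D) = 2*D + 6 = 6 + 2*D)
z(B) = -4*sqrt(B)*(6 + 2*B) (z(B) = -4*(6 + 2*B)*sqrt(B) = -4*sqrt(B)*(6 + 2*B))
sqrt((-22*(-26) - 19) + z(61)) = sqrt((-22*(-26) - 19) + 8*sqrt(61)*(-3 - 1*61)) = sqrt((572 - 19) + 8*sqrt(61)*(-3 - 61)) = sqrt(553 + 8*sqrt(61)*(-64)) = sqrt(553 - 512*sqrt(61))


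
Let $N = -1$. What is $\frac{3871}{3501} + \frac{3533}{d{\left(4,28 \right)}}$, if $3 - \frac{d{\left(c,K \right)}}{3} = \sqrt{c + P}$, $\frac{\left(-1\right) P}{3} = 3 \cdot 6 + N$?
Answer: $\frac{12585809}{196056} + \frac{3533 i \sqrt{47}}{168} \approx 64.195 + 144.17 i$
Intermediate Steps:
$P = -51$ ($P = - 3 \left(3 \cdot 6 - 1\right) = - 3 \left(18 - 1\right) = \left(-3\right) 17 = -51$)
$d{\left(c,K \right)} = 9 - 3 \sqrt{-51 + c}$ ($d{\left(c,K \right)} = 9 - 3 \sqrt{c - 51} = 9 - 3 \sqrt{-51 + c}$)
$\frac{3871}{3501} + \frac{3533}{d{\left(4,28 \right)}} = \frac{3871}{3501} + \frac{3533}{9 - 3 \sqrt{-51 + 4}} = 3871 \cdot \frac{1}{3501} + \frac{3533}{9 - 3 \sqrt{-47}} = \frac{3871}{3501} + \frac{3533}{9 - 3 i \sqrt{47}}$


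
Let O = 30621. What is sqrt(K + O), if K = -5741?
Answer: 4*sqrt(1555) ≈ 157.73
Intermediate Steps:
sqrt(K + O) = sqrt(-5741 + 30621) = sqrt(24880) = 4*sqrt(1555)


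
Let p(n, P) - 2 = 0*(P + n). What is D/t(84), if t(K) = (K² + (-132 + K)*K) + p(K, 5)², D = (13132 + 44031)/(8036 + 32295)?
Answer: 57163/122122268 ≈ 0.00046808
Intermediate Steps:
p(n, P) = 2 (p(n, P) = 2 + 0*(P + n) = 2 + 0 = 2)
D = 57163/40331 ≈ 1.4173
t(K) = 4 + K² + K*(-132 + K) (t(K) = (K² + (-132 + K)*K) + 2² = (K² + K*(-132 + K)) + 4 = 4 + K² + K*(-132 + K))
D/t(84) = 57163/(40331*(4 - 132*84 + 2*84²)) = 57163/(40331*(4 - 11088 + 2*7056)) = 57163/(40331*(4 - 11088 + 14112)) = (57163/40331)/3028 = (57163/40331)*(1/3028) = 57163/122122268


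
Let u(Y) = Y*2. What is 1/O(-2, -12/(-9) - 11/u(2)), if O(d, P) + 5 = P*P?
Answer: -144/431 ≈ -0.33411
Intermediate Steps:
u(Y) = 2*Y
O(d, P) = -5 + P² (O(d, P) = -5 + P*P = -5 + P²)
1/O(-2, -12/(-9) - 11/u(2)) = 1/(-5 + (-12/(-9) - 11/(2*2))²) = 1/(-5 + (-12*(-⅑) - 11/4)²) = 1/(-5 + (4/3 - 11*¼)²) = 1/(-5 + (4/3 - 11/4)²) = 1/(-5 + (-17/12)²) = 1/(-5 + 289/144) = 1/(-431/144) = -144/431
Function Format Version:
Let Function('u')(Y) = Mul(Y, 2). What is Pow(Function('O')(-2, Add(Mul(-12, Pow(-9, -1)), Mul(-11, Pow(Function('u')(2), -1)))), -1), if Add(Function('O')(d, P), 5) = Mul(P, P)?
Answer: Rational(-144, 431) ≈ -0.33411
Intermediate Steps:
Function('u')(Y) = Mul(2, Y)
Function('O')(d, P) = Add(-5, Pow(P, 2)) (Function('O')(d, P) = Add(-5, Mul(P, P)) = Add(-5, Pow(P, 2)))
Pow(Function('O')(-2, Add(Mul(-12, Pow(-9, -1)), Mul(-11, Pow(Function('u')(2), -1)))), -1) = Pow(Add(-5, Pow(Add(Mul(-12, Pow(-9, -1)), Mul(-11, Pow(Mul(2, 2), -1))), 2)), -1) = Pow(Add(-5, Pow(Add(Mul(-12, Rational(-1, 9)), Mul(-11, Pow(4, -1))), 2)), -1) = Pow(Add(-5, Pow(Add(Rational(4, 3), Mul(-11, Rational(1, 4))), 2)), -1) = Pow(Add(-5, Pow(Add(Rational(4, 3), Rational(-11, 4)), 2)), -1) = Pow(Add(-5, Pow(Rational(-17, 12), 2)), -1) = Pow(Add(-5, Rational(289, 144)), -1) = Pow(Rational(-431, 144), -1) = Rational(-144, 431)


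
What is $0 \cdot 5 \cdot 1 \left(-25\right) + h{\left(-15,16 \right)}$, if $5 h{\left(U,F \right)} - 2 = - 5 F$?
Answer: $- \frac{78}{5} \approx -15.6$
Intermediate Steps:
$h{\left(U,F \right)} = \frac{2}{5} - F$ ($h{\left(U,F \right)} = \frac{2}{5} + \frac{\left(-5\right) F}{5} = \frac{2}{5} - F$)
$0 \cdot 5 \cdot 1 \left(-25\right) + h{\left(-15,16 \right)} = 0 \cdot 5 \cdot 1 \left(-25\right) + \left(\frac{2}{5} - 16\right) = 0 \cdot 1 \left(-25\right) + \left(\frac{2}{5} - 16\right) = 0 \left(-25\right) - \frac{78}{5} = 0 - \frac{78}{5} = - \frac{78}{5}$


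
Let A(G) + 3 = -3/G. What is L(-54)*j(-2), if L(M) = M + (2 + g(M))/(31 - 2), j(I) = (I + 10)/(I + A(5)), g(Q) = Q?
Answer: 16180/203 ≈ 79.704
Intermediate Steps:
A(G) = -3 - 3/G
j(I) = (10 + I)/(-18/5 + I) (j(I) = (I + 10)/(I + (-3 - 3/5)) = (10 + I)/(I + (-3 - 3*⅕)) = (10 + I)/(I + (-3 - ⅗)) = (10 + I)/(I - 18/5) = (10 + I)/(-18/5 + I))
L(M) = 2/29 + 30*M/29 (L(M) = M + (2 + M)/(31 - 2) = M + (2 + M)/29 = M + (2 + M)*(1/29) = M + (2/29 + M/29) = 2/29 + 30*M/29)
L(-54)*j(-2) = (2/29 + (30/29)*(-54))*(5*(10 - 2)/(-18 + 5*(-2))) = (2/29 - 1620/29)*(5*8/(-18 - 10)) = -8090*8/(29*(-28)) = -8090*(-1)*8/(29*28) = -1618/29*(-10/7) = 16180/203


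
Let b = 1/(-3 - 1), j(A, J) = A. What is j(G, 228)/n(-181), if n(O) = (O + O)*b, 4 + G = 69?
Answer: 130/181 ≈ 0.71823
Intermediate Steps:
G = 65 (G = -4 + 69 = 65)
b = -¼ (b = 1/(-4) = -¼ ≈ -0.25000)
n(O) = -O/2 (n(O) = (O + O)*(-¼) = (2*O)*(-¼) = -O/2)
j(G, 228)/n(-181) = 65/((-½*(-181))) = 65/(181/2) = 65*(2/181) = 130/181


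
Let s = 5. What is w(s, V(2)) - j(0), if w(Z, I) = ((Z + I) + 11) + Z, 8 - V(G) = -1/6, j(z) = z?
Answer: 175/6 ≈ 29.167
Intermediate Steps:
V(G) = 49/6 (V(G) = 8 - (-1)/6 = 8 - 1*(-⅙) = 8 + ⅙ = 49/6)
w(Z, I) = 11 + I + 2*Z (w(Z, I) = ((I + Z) + 11) + Z = (11 + I + Z) + Z = 11 + I + 2*Z)
w(s, V(2)) - j(0) = (11 + 49/6 + 2*5) - 1*0 = (11 + 49/6 + 10) + 0 = 175/6 + 0 = 175/6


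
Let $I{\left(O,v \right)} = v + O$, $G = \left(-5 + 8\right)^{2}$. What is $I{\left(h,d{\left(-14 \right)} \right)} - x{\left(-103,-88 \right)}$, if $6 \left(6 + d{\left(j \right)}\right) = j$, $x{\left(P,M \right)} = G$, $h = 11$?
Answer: $- \frac{19}{3} \approx -6.3333$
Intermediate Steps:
$G = 9$ ($G = 3^{2} = 9$)
$x{\left(P,M \right)} = 9$
$d{\left(j \right)} = -6 + \frac{j}{6}$
$I{\left(O,v \right)} = O + v$
$I{\left(h,d{\left(-14 \right)} \right)} - x{\left(-103,-88 \right)} = \left(11 + \left(-6 + \frac{1}{6} \left(-14\right)\right)\right) - 9 = \left(11 - \frac{25}{3}\right) - 9 = \frac{8}{3} - 9 = - \frac{19}{3}$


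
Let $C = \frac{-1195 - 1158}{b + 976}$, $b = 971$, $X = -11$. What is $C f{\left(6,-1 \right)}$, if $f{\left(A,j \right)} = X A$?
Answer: $\frac{4706}{59} \approx 79.763$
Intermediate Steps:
$f{\left(A,j \right)} = - 11 A$
$C = - \frac{2353}{1947}$ ($C = \frac{-1195 - 1158}{971 + 976} = - \frac{2353}{1947} \approx -1.2085$)
$C f{\left(6,-1 \right)} = - \frac{2353 \left(\left(-11\right) 6\right)}{1947} = \left(- \frac{2353}{1947}\right) \left(-66\right) = \frac{4706}{59}$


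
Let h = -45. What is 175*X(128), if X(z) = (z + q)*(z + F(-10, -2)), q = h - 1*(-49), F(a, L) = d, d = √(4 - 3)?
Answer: 2979900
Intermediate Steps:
d = 1 (d = √1 = 1)
F(a, L) = 1
q = 4 (q = -45 - 1*(-49) = -45 + 49 = 4)
X(z) = (1 + z)*(4 + z) (X(z) = (z + 4)*(z + 1) = (4 + z)*(1 + z) = (1 + z)*(4 + z))
175*X(128) = 175*(4 + 128² + 5*128) = 175*(4 + 16384 + 640) = 175*17028 = 2979900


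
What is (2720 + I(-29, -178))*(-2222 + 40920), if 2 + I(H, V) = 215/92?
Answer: 4842493579/46 ≈ 1.0527e+8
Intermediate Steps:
I(H, V) = 31/92 (I(H, V) = -2 + 215/92 = 31/92)
(2720 + I(-29, -178))*(-2222 + 40920) = (2720 + 31/92)*(-2222 + 40920) = (250271/92)*38698 = 4842493579/46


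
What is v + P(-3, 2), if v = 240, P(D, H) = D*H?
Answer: 234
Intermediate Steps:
v + P(-3, 2) = 240 - 3*2 = 240 - 6 = 234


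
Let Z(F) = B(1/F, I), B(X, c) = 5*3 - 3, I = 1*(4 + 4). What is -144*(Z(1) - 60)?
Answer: 6912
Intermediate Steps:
I = 8 (I = 1*8 = 8)
B(X, c) = 12 (B(X, c) = 15 - 3 = 12)
Z(F) = 12
-144*(Z(1) - 60) = -144*(12 - 60) = -144*(-48) = 6912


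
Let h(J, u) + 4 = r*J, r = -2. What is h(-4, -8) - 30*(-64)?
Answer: 1924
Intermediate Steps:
h(J, u) = -4 - 2*J
h(-4, -8) - 30*(-64) = (-4 - 2*(-4)) - 30*(-64) = (-4 + 8) + 1920 = 4 + 1920 = 1924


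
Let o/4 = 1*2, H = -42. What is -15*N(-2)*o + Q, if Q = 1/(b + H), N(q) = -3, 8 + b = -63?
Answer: 40679/113 ≈ 359.99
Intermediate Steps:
b = -71 (b = -8 - 63 = -71)
o = 8 (o = 4*(1*2) = 4*2 = 8)
Q = -1/113 (Q = 1/(-71 - 42) = 1/(-113) = -1/113 ≈ -0.0088496)
-15*N(-2)*o + Q = -(-45)*8 - 1/113 = -15*(-24) - 1/113 = 360 - 1/113 = 40679/113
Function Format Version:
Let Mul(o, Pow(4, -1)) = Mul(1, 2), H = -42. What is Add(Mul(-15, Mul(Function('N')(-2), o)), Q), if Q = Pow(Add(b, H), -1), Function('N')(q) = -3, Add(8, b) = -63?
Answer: Rational(40679, 113) ≈ 359.99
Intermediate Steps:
b = -71 (b = Add(-8, -63) = -71)
o = 8 (o = Mul(4, Mul(1, 2)) = Mul(4, 2) = 8)
Q = Rational(-1, 113) (Q = Pow(Add(-71, -42), -1) = Pow(-113, -1) = Rational(-1, 113) ≈ -0.0088496)
Add(Mul(-15, Mul(Function('N')(-2), o)), Q) = Add(Mul(-15, Mul(-3, 8)), Rational(-1, 113)) = Add(Mul(-15, -24), Rational(-1, 113)) = Add(360, Rational(-1, 113)) = Rational(40679, 113)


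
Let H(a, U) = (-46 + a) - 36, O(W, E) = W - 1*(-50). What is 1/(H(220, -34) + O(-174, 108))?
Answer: 1/14 ≈ 0.071429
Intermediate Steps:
O(W, E) = 50 + W (O(W, E) = W + 50 = 50 + W)
H(a, U) = -82 + a
1/(H(220, -34) + O(-174, 108)) = 1/((-82 + 220) + (50 - 174)) = 1/(138 - 124) = 1/14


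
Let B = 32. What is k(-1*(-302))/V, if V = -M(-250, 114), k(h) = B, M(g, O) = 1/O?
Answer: -3648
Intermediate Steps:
k(h) = 32
V = -1/114 ≈ -0.0087719
k(-1*(-302))/V = 32/(-1/114) = 32*(-114) = -3648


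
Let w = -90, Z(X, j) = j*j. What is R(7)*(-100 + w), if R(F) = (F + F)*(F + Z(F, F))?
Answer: -148960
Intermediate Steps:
Z(X, j) = j²
R(F) = 2*F*(F + F²) (R(F) = (F + F)*(F + F²) = (2*F)*(F + F²) = 2*F*(F + F²))
R(7)*(-100 + w) = (2*7²*(1 + 7))*(-100 - 90) = (2*49*8)*(-190) = 784*(-190) = -148960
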